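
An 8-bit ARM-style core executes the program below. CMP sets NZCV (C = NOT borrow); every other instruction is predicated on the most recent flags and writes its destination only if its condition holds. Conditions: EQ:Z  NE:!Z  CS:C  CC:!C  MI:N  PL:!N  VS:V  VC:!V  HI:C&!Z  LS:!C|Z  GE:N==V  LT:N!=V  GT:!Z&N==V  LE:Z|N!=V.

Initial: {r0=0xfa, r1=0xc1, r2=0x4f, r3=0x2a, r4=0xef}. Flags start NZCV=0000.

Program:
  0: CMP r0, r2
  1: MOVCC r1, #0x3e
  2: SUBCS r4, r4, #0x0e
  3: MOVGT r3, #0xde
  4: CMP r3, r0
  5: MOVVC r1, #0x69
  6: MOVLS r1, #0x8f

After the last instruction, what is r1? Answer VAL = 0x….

0: ✓ CMP  NZCV=1010
1: · MOVCC
2: ✓ SUBCS  r4←0xe1
3: · MOVGT
4: ✓ CMP  NZCV=0000
5: ✓ MOVVC  r1←0x69
6: ✓ MOVLS  r1←0x8f

VAL = 0x8f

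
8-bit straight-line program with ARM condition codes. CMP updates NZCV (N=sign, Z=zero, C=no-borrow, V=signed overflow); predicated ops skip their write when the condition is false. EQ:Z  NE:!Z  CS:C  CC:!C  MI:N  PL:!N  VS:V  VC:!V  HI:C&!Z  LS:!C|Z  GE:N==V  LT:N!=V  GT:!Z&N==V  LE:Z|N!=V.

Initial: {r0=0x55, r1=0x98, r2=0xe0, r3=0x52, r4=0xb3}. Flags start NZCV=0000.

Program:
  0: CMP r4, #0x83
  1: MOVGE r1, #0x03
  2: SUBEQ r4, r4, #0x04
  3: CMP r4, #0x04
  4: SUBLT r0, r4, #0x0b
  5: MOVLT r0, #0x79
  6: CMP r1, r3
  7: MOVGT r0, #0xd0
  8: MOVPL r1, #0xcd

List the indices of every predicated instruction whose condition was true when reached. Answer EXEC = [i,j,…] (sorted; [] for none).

EXEC = [1,4,5]

[0] flags=0010 → (cmp)
[1] flags=0010 GE?T → r1=0x03
[2] flags=0010 EQ?F → skip
[3] flags=1010 → (cmp)
[4] flags=1010 LT?T → r0=0xa8
[5] flags=1010 LT?T → r0=0x79
[6] flags=1000 → (cmp)
[7] flags=1000 GT?F → skip
[8] flags=1000 PL?F → skip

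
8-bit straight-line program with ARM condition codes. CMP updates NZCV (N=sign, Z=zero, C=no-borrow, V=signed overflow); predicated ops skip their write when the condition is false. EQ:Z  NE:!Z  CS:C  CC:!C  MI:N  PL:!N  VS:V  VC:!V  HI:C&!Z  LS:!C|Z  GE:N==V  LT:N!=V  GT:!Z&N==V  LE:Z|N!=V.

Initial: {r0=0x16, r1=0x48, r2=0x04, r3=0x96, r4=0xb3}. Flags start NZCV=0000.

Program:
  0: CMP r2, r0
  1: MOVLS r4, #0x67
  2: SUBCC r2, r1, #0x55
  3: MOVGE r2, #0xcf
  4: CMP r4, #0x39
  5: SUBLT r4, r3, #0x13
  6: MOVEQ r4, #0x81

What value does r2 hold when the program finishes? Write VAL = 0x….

VAL = 0xf3

0: ✓ CMP  NZCV=1000
1: ✓ MOVLS  r4←0x67
2: ✓ SUBCC  r2←0xf3
3: · MOVGE
4: ✓ CMP  NZCV=0010
5: · SUBLT
6: · MOVEQ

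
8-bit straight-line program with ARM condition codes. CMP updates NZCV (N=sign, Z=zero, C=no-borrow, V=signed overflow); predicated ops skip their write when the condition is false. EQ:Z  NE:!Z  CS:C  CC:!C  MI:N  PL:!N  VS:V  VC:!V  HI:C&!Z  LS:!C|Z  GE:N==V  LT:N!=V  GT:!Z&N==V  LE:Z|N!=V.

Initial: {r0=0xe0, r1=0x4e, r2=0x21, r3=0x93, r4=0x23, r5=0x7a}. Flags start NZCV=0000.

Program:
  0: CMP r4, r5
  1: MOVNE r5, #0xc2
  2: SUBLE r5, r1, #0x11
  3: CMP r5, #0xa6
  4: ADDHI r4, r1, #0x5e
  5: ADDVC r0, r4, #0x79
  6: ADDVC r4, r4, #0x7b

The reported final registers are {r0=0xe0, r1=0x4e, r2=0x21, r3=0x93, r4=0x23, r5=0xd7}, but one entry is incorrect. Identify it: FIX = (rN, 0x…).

0: ✓ CMP  NZCV=1000
1: ✓ MOVNE  r5←0xc2
2: ✓ SUBLE  r5←0x3d
3: ✓ CMP  NZCV=1001
4: · ADDHI
5: · ADDVC
6: · ADDVC

FIX = (r5, 0x3d)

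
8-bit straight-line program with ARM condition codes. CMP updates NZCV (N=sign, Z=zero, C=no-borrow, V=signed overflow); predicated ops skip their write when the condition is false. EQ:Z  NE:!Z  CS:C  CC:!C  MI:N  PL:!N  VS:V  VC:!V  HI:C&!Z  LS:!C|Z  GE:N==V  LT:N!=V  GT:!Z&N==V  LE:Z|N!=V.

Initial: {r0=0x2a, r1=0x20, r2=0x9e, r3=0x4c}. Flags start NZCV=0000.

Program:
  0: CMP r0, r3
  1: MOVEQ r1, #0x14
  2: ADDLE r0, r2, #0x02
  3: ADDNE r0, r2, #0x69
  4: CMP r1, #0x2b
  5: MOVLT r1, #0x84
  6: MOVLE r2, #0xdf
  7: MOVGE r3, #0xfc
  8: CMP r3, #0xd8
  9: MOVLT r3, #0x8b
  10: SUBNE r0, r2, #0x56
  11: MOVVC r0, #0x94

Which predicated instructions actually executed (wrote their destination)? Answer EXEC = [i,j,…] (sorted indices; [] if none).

0: ✓ CMP  NZCV=1000
1: · MOVEQ
2: ✓ ADDLE  r0←0xa0
3: ✓ ADDNE  r0←0x07
4: ✓ CMP  NZCV=1000
5: ✓ MOVLT  r1←0x84
6: ✓ MOVLE  r2←0xdf
7: · MOVGE
8: ✓ CMP  NZCV=0000
9: · MOVLT
10: ✓ SUBNE  r0←0x89
11: ✓ MOVVC  r0←0x94

EXEC = [2,3,5,6,10,11]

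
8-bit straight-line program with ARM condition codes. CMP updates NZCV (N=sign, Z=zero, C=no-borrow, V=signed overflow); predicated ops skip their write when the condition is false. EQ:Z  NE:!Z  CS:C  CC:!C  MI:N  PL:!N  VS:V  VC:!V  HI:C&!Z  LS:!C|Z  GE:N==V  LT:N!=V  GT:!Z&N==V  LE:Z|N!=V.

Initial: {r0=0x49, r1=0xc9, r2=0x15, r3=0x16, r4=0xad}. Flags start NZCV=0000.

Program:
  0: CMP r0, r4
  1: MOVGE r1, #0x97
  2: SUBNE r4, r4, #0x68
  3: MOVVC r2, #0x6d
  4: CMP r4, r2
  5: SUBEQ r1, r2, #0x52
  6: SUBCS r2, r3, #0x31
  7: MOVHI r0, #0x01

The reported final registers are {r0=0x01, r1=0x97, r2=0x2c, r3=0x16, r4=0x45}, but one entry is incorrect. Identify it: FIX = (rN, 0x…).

[0] flags=1001 → (cmp)
[1] flags=1001 GE?T → r1=0x97
[2] flags=1001 NE?T → r4=0x45
[3] flags=1001 VC?F → skip
[4] flags=0010 → (cmp)
[5] flags=0010 EQ?F → skip
[6] flags=0010 CS?T → r2=0xe5
[7] flags=0010 HI?T → r0=0x01

FIX = (r2, 0xe5)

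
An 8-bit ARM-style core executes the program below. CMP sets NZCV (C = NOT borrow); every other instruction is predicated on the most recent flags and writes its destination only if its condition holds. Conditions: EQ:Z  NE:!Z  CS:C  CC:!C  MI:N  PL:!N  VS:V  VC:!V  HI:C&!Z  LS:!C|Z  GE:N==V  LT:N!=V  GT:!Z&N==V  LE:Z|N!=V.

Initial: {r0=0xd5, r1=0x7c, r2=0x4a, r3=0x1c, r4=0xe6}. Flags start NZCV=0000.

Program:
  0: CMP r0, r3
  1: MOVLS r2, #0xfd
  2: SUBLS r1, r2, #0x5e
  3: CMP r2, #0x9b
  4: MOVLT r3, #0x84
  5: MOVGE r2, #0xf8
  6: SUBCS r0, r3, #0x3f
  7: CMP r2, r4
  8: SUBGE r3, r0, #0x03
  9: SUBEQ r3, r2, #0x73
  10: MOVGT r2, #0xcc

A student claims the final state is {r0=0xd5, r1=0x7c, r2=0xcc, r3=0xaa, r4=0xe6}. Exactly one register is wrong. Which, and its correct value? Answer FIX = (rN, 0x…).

FIX = (r3, 0xd2)

0: ✓ CMP  NZCV=1010
1: · MOVLS
2: · SUBLS
3: ✓ CMP  NZCV=1001
4: · MOVLT
5: ✓ MOVGE  r2←0xf8
6: · SUBCS
7: ✓ CMP  NZCV=0010
8: ✓ SUBGE  r3←0xd2
9: · SUBEQ
10: ✓ MOVGT  r2←0xcc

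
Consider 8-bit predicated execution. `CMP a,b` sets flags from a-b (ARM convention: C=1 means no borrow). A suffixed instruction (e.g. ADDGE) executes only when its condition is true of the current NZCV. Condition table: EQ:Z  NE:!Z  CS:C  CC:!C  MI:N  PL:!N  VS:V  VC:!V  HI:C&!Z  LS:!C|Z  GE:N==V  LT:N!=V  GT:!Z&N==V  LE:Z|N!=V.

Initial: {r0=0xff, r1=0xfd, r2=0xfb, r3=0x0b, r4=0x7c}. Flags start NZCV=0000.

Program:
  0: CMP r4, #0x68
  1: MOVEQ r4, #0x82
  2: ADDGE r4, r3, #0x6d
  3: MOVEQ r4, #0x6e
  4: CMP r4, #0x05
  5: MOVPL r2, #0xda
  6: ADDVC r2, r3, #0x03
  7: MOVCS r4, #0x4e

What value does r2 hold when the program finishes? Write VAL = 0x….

0: ✓ CMP  NZCV=0010
1: · MOVEQ
2: ✓ ADDGE  r4←0x78
3: · MOVEQ
4: ✓ CMP  NZCV=0010
5: ✓ MOVPL  r2←0xda
6: ✓ ADDVC  r2←0x0e
7: ✓ MOVCS  r4←0x4e

VAL = 0x0e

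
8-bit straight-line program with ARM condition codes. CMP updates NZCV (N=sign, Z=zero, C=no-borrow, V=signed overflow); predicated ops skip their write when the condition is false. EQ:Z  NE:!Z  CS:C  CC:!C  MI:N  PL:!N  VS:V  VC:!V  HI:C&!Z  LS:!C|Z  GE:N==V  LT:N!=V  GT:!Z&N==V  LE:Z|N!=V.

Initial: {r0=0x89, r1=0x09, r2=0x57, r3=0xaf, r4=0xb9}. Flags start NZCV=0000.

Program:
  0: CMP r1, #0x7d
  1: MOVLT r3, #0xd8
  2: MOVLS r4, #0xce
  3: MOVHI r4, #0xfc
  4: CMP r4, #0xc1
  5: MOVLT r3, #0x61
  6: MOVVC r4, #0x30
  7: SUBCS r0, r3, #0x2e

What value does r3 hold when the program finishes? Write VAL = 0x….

VAL = 0xd8

0: ✓ CMP  NZCV=1000
1: ✓ MOVLT  r3←0xd8
2: ✓ MOVLS  r4←0xce
3: · MOVHI
4: ✓ CMP  NZCV=0010
5: · MOVLT
6: ✓ MOVVC  r4←0x30
7: ✓ SUBCS  r0←0xaa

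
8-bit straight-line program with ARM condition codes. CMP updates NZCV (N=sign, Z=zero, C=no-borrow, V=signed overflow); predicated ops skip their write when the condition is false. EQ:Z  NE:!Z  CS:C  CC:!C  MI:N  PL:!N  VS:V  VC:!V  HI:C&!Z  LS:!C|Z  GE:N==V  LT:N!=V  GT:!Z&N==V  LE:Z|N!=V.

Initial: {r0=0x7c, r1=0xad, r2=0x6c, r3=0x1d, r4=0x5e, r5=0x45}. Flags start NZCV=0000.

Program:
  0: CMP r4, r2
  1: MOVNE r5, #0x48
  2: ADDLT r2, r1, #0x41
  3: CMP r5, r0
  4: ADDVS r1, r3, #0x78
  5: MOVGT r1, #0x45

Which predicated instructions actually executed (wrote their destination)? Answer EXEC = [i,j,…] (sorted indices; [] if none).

0: ✓ CMP  NZCV=1000
1: ✓ MOVNE  r5←0x48
2: ✓ ADDLT  r2←0xee
3: ✓ CMP  NZCV=1000
4: · ADDVS
5: · MOVGT

EXEC = [1,2]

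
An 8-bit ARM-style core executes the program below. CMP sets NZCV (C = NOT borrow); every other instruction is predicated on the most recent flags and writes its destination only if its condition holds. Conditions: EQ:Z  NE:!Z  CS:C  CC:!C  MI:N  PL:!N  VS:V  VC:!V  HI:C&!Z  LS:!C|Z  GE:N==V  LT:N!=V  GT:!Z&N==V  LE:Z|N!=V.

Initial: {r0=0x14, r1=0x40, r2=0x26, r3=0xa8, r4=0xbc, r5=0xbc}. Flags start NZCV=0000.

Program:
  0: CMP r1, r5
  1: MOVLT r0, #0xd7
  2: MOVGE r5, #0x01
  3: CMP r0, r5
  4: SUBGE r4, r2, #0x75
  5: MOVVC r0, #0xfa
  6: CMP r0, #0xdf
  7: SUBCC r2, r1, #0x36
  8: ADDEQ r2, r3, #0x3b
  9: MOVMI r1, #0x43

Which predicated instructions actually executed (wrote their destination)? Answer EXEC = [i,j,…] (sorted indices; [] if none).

0: ✓ CMP  NZCV=1001
1: · MOVLT
2: ✓ MOVGE  r5←0x01
3: ✓ CMP  NZCV=0010
4: ✓ SUBGE  r4←0xb1
5: ✓ MOVVC  r0←0xfa
6: ✓ CMP  NZCV=0010
7: · SUBCC
8: · ADDEQ
9: · MOVMI

EXEC = [2,4,5]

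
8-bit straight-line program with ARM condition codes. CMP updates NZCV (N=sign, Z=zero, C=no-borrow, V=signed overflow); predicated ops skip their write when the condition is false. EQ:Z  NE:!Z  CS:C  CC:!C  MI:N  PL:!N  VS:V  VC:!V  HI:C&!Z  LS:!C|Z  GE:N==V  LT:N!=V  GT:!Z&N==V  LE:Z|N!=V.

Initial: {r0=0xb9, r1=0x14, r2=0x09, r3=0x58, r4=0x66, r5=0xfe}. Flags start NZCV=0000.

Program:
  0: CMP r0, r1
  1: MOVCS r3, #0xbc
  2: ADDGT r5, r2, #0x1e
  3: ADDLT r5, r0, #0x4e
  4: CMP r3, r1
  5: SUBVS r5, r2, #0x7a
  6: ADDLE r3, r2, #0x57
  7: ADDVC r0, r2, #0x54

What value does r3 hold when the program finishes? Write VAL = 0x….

VAL = 0x60

[0] flags=1010 → (cmp)
[1] flags=1010 CS?T → r3=0xbc
[2] flags=1010 GT?F → skip
[3] flags=1010 LT?T → r5=0x07
[4] flags=1010 → (cmp)
[5] flags=1010 VS?F → skip
[6] flags=1010 LE?T → r3=0x60
[7] flags=1010 VC?T → r0=0x5d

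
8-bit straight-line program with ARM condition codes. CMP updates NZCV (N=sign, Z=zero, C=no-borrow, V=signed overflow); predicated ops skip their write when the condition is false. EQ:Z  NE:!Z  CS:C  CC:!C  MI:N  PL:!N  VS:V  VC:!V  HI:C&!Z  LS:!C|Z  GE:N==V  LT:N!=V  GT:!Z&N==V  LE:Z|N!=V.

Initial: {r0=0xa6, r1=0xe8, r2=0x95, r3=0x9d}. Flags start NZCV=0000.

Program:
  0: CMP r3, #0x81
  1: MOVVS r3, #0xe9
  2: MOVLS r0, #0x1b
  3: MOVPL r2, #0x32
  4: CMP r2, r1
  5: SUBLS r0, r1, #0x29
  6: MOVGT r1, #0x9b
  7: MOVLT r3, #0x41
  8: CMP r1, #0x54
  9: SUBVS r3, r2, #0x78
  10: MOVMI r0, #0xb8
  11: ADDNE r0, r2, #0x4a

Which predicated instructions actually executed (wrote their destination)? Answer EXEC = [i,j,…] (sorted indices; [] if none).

EXEC = [3,5,6,9,11]

0: ✓ CMP  NZCV=0010
1: · MOVVS
2: · MOVLS
3: ✓ MOVPL  r2←0x32
4: ✓ CMP  NZCV=0000
5: ✓ SUBLS  r0←0xbf
6: ✓ MOVGT  r1←0x9b
7: · MOVLT
8: ✓ CMP  NZCV=0011
9: ✓ SUBVS  r3←0xba
10: · MOVMI
11: ✓ ADDNE  r0←0x7c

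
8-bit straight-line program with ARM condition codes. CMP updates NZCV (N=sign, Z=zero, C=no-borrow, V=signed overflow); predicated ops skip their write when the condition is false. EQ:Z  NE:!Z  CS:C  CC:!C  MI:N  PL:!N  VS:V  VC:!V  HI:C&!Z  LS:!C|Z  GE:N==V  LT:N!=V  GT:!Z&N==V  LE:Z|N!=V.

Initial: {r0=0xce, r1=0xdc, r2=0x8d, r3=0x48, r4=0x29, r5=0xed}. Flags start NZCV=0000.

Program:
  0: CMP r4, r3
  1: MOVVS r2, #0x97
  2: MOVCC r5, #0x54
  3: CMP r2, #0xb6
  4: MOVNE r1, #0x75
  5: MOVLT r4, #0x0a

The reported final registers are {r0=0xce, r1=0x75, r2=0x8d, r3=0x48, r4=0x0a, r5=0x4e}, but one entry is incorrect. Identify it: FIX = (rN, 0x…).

FIX = (r5, 0x54)

0: ✓ CMP  NZCV=1000
1: · MOVVS
2: ✓ MOVCC  r5←0x54
3: ✓ CMP  NZCV=1000
4: ✓ MOVNE  r1←0x75
5: ✓ MOVLT  r4←0x0a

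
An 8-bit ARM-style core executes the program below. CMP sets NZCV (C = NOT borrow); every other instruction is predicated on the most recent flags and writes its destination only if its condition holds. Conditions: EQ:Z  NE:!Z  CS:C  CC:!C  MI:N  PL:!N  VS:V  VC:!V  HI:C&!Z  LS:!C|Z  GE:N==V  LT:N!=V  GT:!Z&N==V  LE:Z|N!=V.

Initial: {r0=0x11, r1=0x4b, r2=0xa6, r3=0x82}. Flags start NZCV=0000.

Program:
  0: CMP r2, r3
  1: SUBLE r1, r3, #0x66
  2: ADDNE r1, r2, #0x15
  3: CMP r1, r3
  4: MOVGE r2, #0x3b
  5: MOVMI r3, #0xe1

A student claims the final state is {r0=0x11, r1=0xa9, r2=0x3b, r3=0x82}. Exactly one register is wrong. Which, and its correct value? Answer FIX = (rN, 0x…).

0: ✓ CMP  NZCV=0010
1: · SUBLE
2: ✓ ADDNE  r1←0xbb
3: ✓ CMP  NZCV=0010
4: ✓ MOVGE  r2←0x3b
5: · MOVMI

FIX = (r1, 0xbb)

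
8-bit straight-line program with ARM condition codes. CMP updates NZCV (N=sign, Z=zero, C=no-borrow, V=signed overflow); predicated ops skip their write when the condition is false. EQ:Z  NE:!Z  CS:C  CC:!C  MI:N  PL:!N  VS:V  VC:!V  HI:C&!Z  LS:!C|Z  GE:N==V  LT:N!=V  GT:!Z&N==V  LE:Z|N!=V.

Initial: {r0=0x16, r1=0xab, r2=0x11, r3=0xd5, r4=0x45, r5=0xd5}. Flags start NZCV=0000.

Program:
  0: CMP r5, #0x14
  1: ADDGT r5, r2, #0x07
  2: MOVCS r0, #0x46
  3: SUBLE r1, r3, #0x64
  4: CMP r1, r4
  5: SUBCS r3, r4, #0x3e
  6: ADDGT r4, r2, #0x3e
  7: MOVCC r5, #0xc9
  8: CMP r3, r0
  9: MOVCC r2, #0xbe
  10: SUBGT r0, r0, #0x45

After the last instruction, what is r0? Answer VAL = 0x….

VAL = 0x46

0: ✓ CMP  NZCV=1010
1: · ADDGT
2: ✓ MOVCS  r0←0x46
3: ✓ SUBLE  r1←0x71
4: ✓ CMP  NZCV=0010
5: ✓ SUBCS  r3←0x07
6: ✓ ADDGT  r4←0x4f
7: · MOVCC
8: ✓ CMP  NZCV=1000
9: ✓ MOVCC  r2←0xbe
10: · SUBGT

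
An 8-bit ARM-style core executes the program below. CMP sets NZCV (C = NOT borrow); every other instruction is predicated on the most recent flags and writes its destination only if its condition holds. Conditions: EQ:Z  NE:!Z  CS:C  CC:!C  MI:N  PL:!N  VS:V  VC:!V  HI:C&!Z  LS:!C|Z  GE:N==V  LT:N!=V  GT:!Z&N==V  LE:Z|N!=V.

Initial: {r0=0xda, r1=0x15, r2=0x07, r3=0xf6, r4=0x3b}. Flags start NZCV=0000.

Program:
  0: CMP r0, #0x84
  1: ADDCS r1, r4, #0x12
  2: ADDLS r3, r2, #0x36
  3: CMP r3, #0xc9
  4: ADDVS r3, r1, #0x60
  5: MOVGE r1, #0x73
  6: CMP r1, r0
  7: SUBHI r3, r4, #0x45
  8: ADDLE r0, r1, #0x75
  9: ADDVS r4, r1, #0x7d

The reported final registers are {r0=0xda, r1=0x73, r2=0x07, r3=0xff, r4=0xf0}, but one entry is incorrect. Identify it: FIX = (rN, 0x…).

FIX = (r3, 0xf6)

[0] flags=0010 → (cmp)
[1] flags=0010 CS?T → r1=0x4d
[2] flags=0010 LS?F → skip
[3] flags=0010 → (cmp)
[4] flags=0010 VS?F → skip
[5] flags=0010 GE?T → r1=0x73
[6] flags=1001 → (cmp)
[7] flags=1001 HI?F → skip
[8] flags=1001 LE?F → skip
[9] flags=1001 VS?T → r4=0xf0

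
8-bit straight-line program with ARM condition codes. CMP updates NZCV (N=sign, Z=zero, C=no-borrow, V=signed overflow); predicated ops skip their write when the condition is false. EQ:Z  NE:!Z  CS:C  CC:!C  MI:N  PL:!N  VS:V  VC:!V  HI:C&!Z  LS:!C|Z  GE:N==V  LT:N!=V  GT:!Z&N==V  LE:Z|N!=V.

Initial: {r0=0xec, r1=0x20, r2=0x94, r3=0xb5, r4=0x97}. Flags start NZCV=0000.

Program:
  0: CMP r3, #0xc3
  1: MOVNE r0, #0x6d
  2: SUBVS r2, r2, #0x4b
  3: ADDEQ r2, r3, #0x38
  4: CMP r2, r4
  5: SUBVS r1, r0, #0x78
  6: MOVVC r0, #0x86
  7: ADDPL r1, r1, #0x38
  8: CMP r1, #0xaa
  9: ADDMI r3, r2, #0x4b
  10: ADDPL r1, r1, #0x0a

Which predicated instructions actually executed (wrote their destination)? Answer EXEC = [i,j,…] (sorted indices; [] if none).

0: ✓ CMP  NZCV=1000
1: ✓ MOVNE  r0←0x6d
2: · SUBVS
3: · ADDEQ
4: ✓ CMP  NZCV=1000
5: · SUBVS
6: ✓ MOVVC  r0←0x86
7: · ADDPL
8: ✓ CMP  NZCV=0000
9: · ADDMI
10: ✓ ADDPL  r1←0x2a

EXEC = [1,6,10]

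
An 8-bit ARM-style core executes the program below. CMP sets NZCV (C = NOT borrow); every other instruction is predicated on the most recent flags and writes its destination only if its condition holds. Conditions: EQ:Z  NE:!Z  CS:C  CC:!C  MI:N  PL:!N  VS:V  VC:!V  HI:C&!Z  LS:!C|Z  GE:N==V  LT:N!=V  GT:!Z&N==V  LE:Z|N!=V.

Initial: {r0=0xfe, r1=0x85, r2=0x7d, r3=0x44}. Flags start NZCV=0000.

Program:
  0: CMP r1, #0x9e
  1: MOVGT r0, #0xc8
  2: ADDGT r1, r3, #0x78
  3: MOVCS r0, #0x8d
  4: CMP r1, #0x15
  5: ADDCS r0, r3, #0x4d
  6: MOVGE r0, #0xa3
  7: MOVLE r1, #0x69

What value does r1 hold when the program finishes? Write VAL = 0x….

VAL = 0x69

[0] flags=1000 → (cmp)
[1] flags=1000 GT?F → skip
[2] flags=1000 GT?F → skip
[3] flags=1000 CS?F → skip
[4] flags=0011 → (cmp)
[5] flags=0011 CS?T → r0=0x91
[6] flags=0011 GE?F → skip
[7] flags=0011 LE?T → r1=0x69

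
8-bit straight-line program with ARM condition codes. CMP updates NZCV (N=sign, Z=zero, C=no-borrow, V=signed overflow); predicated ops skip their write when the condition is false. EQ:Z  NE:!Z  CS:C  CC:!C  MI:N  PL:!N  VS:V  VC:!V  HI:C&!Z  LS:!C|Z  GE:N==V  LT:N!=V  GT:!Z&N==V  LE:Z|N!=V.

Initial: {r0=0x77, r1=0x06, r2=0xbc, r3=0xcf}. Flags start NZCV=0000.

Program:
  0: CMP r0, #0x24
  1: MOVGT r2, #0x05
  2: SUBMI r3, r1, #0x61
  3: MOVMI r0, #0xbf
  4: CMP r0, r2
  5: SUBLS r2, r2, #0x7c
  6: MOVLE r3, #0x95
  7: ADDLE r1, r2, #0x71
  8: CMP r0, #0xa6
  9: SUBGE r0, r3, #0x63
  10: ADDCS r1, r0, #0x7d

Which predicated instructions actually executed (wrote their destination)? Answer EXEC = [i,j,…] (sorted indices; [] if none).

EXEC = [1,9]

0: ✓ CMP  NZCV=0010
1: ✓ MOVGT  r2←0x05
2: · SUBMI
3: · MOVMI
4: ✓ CMP  NZCV=0010
5: · SUBLS
6: · MOVLE
7: · ADDLE
8: ✓ CMP  NZCV=1001
9: ✓ SUBGE  r0←0x6c
10: · ADDCS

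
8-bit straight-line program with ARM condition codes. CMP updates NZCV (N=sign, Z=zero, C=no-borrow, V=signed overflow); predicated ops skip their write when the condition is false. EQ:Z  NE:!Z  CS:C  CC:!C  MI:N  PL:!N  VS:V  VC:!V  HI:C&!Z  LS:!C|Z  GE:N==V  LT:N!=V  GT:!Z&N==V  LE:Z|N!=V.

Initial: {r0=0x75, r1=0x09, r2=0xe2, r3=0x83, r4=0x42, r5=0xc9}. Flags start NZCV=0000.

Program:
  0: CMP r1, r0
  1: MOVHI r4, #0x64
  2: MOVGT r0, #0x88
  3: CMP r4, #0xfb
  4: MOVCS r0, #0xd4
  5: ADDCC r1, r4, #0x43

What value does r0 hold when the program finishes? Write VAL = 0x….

VAL = 0x75

0: ✓ CMP  NZCV=1000
1: · MOVHI
2: · MOVGT
3: ✓ CMP  NZCV=0000
4: · MOVCS
5: ✓ ADDCC  r1←0x85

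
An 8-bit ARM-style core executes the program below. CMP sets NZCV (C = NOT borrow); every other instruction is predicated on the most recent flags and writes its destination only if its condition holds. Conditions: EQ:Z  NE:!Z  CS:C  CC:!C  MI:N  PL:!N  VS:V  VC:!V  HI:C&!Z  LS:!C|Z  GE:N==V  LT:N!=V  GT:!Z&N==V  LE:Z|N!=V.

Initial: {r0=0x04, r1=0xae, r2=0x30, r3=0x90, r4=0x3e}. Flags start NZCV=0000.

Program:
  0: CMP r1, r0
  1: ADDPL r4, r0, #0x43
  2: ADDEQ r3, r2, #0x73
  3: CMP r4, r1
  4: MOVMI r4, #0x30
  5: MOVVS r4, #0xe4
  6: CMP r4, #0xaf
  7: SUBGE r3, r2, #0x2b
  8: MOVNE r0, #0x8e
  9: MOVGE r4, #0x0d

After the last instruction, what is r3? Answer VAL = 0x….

0: ✓ CMP  NZCV=1010
1: · ADDPL
2: · ADDEQ
3: ✓ CMP  NZCV=1001
4: ✓ MOVMI  r4←0x30
5: ✓ MOVVS  r4←0xe4
6: ✓ CMP  NZCV=0010
7: ✓ SUBGE  r3←0x05
8: ✓ MOVNE  r0←0x8e
9: ✓ MOVGE  r4←0x0d

VAL = 0x05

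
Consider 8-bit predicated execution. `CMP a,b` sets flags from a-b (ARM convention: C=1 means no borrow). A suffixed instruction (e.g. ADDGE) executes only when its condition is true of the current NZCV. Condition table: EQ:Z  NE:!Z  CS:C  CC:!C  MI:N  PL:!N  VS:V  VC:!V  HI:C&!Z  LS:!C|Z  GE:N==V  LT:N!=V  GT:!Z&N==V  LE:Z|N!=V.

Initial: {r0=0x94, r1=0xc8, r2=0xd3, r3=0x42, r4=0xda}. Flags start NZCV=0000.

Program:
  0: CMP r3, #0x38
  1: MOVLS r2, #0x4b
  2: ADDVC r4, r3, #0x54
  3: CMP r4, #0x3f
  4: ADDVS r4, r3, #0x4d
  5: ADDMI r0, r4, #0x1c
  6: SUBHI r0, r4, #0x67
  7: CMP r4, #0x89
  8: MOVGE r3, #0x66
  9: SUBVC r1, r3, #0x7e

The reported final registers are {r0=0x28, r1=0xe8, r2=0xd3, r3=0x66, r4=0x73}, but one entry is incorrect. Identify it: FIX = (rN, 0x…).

FIX = (r4, 0x8f)

[0] flags=0010 → (cmp)
[1] flags=0010 LS?F → skip
[2] flags=0010 VC?T → r4=0x96
[3] flags=0011 → (cmp)
[4] flags=0011 VS?T → r4=0x8f
[5] flags=0011 MI?F → skip
[6] flags=0011 HI?T → r0=0x28
[7] flags=0010 → (cmp)
[8] flags=0010 GE?T → r3=0x66
[9] flags=0010 VC?T → r1=0xe8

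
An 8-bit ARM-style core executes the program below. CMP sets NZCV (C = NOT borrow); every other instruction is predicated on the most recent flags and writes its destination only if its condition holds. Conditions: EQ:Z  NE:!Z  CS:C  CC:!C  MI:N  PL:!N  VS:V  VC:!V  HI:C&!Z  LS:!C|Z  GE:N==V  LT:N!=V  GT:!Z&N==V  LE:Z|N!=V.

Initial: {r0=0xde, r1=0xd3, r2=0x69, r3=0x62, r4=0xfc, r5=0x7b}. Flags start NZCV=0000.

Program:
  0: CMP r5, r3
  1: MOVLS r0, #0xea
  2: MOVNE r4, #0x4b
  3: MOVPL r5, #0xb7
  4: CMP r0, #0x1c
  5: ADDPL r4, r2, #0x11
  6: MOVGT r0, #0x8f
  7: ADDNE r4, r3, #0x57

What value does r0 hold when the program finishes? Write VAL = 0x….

VAL = 0xde

[0] flags=0010 → (cmp)
[1] flags=0010 LS?F → skip
[2] flags=0010 NE?T → r4=0x4b
[3] flags=0010 PL?T → r5=0xb7
[4] flags=1010 → (cmp)
[5] flags=1010 PL?F → skip
[6] flags=1010 GT?F → skip
[7] flags=1010 NE?T → r4=0xb9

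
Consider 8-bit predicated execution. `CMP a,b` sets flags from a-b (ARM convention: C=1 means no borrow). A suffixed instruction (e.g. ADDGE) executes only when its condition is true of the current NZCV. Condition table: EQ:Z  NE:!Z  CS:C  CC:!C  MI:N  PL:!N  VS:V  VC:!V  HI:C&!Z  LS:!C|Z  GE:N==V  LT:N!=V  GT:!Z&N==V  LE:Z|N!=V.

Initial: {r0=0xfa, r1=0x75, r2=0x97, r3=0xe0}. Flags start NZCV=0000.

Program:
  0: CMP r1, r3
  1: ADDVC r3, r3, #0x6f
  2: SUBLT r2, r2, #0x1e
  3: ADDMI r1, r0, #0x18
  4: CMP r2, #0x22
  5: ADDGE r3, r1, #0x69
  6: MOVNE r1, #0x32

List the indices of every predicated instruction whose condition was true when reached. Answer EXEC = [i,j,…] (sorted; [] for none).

0: ✓ CMP  NZCV=1001
1: · ADDVC
2: · SUBLT
3: ✓ ADDMI  r1←0x12
4: ✓ CMP  NZCV=0011
5: · ADDGE
6: ✓ MOVNE  r1←0x32

EXEC = [3,6]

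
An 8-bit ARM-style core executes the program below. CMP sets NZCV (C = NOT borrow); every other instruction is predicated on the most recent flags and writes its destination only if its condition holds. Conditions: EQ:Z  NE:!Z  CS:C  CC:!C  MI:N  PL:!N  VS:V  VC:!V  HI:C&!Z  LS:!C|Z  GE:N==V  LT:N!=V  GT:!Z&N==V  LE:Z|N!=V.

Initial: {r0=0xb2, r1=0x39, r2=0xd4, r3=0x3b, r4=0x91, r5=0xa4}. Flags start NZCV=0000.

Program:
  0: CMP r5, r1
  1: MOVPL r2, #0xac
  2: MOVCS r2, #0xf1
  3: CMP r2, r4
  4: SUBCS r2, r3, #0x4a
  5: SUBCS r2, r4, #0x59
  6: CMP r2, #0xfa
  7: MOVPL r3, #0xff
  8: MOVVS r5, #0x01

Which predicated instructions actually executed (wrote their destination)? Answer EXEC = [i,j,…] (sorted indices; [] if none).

0: ✓ CMP  NZCV=0011
1: ✓ MOVPL  r2←0xac
2: ✓ MOVCS  r2←0xf1
3: ✓ CMP  NZCV=0010
4: ✓ SUBCS  r2←0xf1
5: ✓ SUBCS  r2←0x38
6: ✓ CMP  NZCV=0000
7: ✓ MOVPL  r3←0xff
8: · MOVVS

EXEC = [1,2,4,5,7]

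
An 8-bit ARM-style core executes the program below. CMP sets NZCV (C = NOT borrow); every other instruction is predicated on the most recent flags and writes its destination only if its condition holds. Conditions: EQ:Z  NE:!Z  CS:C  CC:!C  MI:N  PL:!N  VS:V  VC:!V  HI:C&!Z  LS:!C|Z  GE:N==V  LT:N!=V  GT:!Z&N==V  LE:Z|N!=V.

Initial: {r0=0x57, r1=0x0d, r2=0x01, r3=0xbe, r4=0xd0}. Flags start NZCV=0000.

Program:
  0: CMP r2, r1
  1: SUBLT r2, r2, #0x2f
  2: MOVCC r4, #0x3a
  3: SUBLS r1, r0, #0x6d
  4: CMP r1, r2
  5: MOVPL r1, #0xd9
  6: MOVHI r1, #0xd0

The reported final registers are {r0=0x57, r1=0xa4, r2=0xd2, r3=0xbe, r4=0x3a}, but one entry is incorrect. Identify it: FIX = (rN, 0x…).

0: ✓ CMP  NZCV=1000
1: ✓ SUBLT  r2←0xd2
2: ✓ MOVCC  r4←0x3a
3: ✓ SUBLS  r1←0xea
4: ✓ CMP  NZCV=0010
5: ✓ MOVPL  r1←0xd9
6: ✓ MOVHI  r1←0xd0

FIX = (r1, 0xd0)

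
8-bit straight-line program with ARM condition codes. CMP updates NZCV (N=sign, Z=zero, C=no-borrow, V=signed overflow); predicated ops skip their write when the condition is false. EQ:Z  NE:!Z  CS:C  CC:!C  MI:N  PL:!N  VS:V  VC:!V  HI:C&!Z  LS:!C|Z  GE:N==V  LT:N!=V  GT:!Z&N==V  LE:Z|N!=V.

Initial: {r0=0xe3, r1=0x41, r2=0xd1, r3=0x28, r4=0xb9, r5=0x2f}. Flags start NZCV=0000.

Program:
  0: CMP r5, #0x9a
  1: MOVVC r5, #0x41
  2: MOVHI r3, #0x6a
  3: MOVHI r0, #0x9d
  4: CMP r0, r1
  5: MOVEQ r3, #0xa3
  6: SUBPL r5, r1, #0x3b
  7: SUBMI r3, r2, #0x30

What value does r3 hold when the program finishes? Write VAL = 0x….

0: ✓ CMP  NZCV=1001
1: · MOVVC
2: · MOVHI
3: · MOVHI
4: ✓ CMP  NZCV=1010
5: · MOVEQ
6: · SUBPL
7: ✓ SUBMI  r3←0xa1

VAL = 0xa1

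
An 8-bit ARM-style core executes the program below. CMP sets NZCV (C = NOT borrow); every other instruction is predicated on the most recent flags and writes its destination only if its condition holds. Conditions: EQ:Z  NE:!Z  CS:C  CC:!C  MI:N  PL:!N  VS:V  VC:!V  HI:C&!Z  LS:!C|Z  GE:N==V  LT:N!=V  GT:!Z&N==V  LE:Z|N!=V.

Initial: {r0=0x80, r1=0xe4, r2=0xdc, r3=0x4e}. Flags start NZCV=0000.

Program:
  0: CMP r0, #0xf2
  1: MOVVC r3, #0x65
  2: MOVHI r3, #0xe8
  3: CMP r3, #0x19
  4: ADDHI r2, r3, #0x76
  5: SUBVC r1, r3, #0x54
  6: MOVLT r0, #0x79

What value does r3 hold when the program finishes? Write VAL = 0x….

0: ✓ CMP  NZCV=1000
1: ✓ MOVVC  r3←0x65
2: · MOVHI
3: ✓ CMP  NZCV=0010
4: ✓ ADDHI  r2←0xdb
5: ✓ SUBVC  r1←0x11
6: · MOVLT

VAL = 0x65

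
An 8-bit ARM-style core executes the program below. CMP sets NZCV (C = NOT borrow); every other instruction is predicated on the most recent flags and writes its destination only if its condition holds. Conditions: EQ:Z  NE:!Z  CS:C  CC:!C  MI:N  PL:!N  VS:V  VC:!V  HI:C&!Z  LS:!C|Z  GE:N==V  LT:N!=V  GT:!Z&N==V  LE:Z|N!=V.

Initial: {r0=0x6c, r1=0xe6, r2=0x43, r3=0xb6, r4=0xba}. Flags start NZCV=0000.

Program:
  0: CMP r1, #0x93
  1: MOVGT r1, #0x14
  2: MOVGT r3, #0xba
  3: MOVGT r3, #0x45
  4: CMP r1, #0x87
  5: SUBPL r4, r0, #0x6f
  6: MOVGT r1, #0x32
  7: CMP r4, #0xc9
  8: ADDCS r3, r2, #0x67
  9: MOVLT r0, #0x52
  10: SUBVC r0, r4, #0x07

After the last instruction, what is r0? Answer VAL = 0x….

0: ✓ CMP  NZCV=0010
1: ✓ MOVGT  r1←0x14
2: ✓ MOVGT  r3←0xba
3: ✓ MOVGT  r3←0x45
4: ✓ CMP  NZCV=1001
5: · SUBPL
6: ✓ MOVGT  r1←0x32
7: ✓ CMP  NZCV=1000
8: · ADDCS
9: ✓ MOVLT  r0←0x52
10: ✓ SUBVC  r0←0xb3

VAL = 0xb3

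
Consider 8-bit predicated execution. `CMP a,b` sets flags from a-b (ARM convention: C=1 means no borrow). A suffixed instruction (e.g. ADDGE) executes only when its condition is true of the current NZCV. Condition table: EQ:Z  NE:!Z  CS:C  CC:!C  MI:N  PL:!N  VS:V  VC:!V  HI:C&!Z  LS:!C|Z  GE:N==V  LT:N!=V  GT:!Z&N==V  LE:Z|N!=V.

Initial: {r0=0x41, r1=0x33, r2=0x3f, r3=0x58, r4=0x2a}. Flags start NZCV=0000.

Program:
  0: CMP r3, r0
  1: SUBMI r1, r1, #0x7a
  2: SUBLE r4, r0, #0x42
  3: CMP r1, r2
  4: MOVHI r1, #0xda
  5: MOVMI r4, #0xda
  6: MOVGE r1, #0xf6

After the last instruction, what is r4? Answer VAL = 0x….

VAL = 0xda

0: ✓ CMP  NZCV=0010
1: · SUBMI
2: · SUBLE
3: ✓ CMP  NZCV=1000
4: · MOVHI
5: ✓ MOVMI  r4←0xda
6: · MOVGE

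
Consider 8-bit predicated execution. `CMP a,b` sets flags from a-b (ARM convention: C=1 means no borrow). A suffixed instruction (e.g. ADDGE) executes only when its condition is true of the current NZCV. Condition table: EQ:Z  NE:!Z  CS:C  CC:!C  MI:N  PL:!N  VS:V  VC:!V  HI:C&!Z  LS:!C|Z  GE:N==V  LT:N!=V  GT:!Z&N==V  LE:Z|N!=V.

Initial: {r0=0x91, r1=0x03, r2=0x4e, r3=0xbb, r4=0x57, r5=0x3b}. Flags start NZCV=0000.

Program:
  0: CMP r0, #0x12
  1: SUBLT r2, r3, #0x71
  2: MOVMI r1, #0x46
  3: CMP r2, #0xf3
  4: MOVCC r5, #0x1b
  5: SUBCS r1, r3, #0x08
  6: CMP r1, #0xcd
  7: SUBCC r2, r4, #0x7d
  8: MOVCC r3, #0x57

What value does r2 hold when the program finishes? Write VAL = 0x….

VAL = 0xda

[0] flags=0011 → (cmp)
[1] flags=0011 LT?T → r2=0x4a
[2] flags=0011 MI?F → skip
[3] flags=0000 → (cmp)
[4] flags=0000 CC?T → r5=0x1b
[5] flags=0000 CS?F → skip
[6] flags=0000 → (cmp)
[7] flags=0000 CC?T → r2=0xda
[8] flags=0000 CC?T → r3=0x57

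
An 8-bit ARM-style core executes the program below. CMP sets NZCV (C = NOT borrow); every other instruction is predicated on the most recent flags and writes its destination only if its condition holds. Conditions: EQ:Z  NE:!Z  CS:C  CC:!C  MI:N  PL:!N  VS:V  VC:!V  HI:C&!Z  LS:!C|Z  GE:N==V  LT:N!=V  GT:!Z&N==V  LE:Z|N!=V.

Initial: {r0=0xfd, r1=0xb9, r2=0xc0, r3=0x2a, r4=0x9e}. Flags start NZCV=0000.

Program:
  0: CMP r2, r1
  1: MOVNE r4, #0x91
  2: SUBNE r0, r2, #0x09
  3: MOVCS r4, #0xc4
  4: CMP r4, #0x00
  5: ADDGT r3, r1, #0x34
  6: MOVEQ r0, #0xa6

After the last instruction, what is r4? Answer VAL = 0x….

0: ✓ CMP  NZCV=0010
1: ✓ MOVNE  r4←0x91
2: ✓ SUBNE  r0←0xb7
3: ✓ MOVCS  r4←0xc4
4: ✓ CMP  NZCV=1010
5: · ADDGT
6: · MOVEQ

VAL = 0xc4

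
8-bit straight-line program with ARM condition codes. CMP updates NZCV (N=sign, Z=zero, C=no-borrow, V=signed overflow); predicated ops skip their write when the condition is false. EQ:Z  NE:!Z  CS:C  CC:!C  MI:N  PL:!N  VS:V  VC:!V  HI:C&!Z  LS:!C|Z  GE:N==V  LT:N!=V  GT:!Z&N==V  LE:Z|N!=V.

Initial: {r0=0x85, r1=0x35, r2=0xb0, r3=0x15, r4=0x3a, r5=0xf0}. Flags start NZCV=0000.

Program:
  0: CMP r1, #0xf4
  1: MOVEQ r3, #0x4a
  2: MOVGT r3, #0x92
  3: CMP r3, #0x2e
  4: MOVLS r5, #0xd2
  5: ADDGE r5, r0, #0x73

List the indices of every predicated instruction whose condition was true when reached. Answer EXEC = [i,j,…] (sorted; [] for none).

0: ✓ CMP  NZCV=0000
1: · MOVEQ
2: ✓ MOVGT  r3←0x92
3: ✓ CMP  NZCV=0011
4: · MOVLS
5: · ADDGE

EXEC = [2]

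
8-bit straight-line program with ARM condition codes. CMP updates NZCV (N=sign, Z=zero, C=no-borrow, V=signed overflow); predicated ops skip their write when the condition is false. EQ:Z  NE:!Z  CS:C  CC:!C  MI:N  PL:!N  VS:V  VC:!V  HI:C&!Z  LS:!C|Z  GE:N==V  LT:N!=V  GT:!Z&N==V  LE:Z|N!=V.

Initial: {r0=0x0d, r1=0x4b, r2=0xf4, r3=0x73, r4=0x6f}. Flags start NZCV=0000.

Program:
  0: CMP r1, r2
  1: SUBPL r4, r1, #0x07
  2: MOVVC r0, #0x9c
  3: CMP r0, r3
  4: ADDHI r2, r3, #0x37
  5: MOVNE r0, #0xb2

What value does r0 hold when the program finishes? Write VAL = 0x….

0: ✓ CMP  NZCV=0000
1: ✓ SUBPL  r4←0x44
2: ✓ MOVVC  r0←0x9c
3: ✓ CMP  NZCV=0011
4: ✓ ADDHI  r2←0xaa
5: ✓ MOVNE  r0←0xb2

VAL = 0xb2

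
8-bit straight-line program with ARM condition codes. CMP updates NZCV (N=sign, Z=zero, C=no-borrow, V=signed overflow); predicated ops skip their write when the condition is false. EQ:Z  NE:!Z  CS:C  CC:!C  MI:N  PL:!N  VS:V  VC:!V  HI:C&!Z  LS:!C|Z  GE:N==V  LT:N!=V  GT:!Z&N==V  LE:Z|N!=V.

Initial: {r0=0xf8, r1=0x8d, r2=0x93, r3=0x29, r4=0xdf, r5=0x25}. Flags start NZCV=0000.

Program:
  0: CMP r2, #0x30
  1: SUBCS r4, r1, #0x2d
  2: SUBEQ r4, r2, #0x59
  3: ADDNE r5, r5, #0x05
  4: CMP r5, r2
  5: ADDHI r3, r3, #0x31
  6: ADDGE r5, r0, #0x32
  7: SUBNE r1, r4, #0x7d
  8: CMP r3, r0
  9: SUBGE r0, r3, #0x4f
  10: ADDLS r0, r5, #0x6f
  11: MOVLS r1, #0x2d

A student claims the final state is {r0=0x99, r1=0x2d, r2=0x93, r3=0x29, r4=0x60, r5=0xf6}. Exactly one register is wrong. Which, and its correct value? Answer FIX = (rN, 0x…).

0: ✓ CMP  NZCV=0011
1: ✓ SUBCS  r4←0x60
2: · SUBEQ
3: ✓ ADDNE  r5←0x2a
4: ✓ CMP  NZCV=1001
5: · ADDHI
6: ✓ ADDGE  r5←0x2a
7: ✓ SUBNE  r1←0xe3
8: ✓ CMP  NZCV=0000
9: ✓ SUBGE  r0←0xda
10: ✓ ADDLS  r0←0x99
11: ✓ MOVLS  r1←0x2d

FIX = (r5, 0x2a)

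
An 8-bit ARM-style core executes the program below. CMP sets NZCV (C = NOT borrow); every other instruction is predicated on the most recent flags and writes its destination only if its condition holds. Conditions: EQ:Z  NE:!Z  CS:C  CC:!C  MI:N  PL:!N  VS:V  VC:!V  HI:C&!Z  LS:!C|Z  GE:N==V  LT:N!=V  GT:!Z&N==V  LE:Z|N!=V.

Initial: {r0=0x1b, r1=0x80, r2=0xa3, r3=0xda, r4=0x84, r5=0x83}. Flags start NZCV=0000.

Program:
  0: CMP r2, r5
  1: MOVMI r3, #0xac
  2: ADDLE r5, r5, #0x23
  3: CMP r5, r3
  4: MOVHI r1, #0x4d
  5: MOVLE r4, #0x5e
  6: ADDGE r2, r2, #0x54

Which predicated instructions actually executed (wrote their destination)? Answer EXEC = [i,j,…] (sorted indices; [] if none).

0: ✓ CMP  NZCV=0010
1: · MOVMI
2: · ADDLE
3: ✓ CMP  NZCV=1000
4: · MOVHI
5: ✓ MOVLE  r4←0x5e
6: · ADDGE

EXEC = [5]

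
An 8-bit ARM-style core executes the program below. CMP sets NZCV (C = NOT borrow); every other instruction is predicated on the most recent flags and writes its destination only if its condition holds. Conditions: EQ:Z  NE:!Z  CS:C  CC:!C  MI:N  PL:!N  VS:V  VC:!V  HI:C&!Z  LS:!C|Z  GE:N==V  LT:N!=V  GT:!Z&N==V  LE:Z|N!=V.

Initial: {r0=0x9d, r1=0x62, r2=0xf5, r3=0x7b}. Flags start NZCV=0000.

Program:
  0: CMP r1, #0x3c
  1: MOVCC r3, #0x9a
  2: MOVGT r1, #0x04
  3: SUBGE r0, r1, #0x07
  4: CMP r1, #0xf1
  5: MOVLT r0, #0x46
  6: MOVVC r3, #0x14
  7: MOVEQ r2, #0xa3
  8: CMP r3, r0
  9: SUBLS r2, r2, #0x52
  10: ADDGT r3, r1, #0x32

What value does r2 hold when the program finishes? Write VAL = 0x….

0: ✓ CMP  NZCV=0010
1: · MOVCC
2: ✓ MOVGT  r1←0x04
3: ✓ SUBGE  r0←0xfd
4: ✓ CMP  NZCV=0000
5: · MOVLT
6: ✓ MOVVC  r3←0x14
7: · MOVEQ
8: ✓ CMP  NZCV=0000
9: ✓ SUBLS  r2←0xa3
10: ✓ ADDGT  r3←0x36

VAL = 0xa3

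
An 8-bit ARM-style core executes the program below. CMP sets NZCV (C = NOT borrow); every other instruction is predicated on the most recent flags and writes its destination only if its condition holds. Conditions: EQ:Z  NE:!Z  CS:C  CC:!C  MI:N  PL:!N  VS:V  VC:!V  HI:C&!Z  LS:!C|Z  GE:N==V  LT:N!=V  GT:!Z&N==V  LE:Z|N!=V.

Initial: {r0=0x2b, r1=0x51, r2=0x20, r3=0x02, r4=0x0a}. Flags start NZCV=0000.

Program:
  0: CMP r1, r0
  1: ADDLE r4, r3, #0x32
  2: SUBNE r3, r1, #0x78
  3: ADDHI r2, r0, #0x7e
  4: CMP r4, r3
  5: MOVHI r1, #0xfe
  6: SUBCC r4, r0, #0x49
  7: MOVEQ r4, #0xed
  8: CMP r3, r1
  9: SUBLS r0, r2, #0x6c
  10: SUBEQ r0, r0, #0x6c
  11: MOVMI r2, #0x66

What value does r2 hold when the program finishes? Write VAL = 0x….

VAL = 0x66

0: ✓ CMP  NZCV=0010
1: · ADDLE
2: ✓ SUBNE  r3←0xd9
3: ✓ ADDHI  r2←0xa9
4: ✓ CMP  NZCV=0000
5: · MOVHI
6: ✓ SUBCC  r4←0xe2
7: · MOVEQ
8: ✓ CMP  NZCV=1010
9: · SUBLS
10: · SUBEQ
11: ✓ MOVMI  r2←0x66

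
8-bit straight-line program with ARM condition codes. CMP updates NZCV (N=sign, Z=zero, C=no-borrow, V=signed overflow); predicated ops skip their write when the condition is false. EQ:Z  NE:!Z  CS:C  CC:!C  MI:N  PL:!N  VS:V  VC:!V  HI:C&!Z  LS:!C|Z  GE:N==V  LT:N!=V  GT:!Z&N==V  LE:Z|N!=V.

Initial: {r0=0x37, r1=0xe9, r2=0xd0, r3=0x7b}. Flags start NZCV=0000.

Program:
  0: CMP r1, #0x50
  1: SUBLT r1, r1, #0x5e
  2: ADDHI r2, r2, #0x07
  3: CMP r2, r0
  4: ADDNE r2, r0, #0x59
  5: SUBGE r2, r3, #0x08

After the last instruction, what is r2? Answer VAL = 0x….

0: ✓ CMP  NZCV=1010
1: ✓ SUBLT  r1←0x8b
2: ✓ ADDHI  r2←0xd7
3: ✓ CMP  NZCV=1010
4: ✓ ADDNE  r2←0x90
5: · SUBGE

VAL = 0x90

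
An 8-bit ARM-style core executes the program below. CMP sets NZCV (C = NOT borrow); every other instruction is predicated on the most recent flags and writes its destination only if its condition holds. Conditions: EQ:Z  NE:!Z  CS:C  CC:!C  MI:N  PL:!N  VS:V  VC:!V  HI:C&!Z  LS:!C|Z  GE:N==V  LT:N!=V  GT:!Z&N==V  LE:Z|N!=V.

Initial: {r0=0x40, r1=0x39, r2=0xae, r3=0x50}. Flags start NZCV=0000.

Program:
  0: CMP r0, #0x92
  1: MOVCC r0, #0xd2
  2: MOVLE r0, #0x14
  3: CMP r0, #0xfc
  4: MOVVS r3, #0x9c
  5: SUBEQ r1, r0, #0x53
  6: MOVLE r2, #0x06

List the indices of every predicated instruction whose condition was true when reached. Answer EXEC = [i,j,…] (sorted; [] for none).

0: ✓ CMP  NZCV=1001
1: ✓ MOVCC  r0←0xd2
2: · MOVLE
3: ✓ CMP  NZCV=1000
4: · MOVVS
5: · SUBEQ
6: ✓ MOVLE  r2←0x06

EXEC = [1,6]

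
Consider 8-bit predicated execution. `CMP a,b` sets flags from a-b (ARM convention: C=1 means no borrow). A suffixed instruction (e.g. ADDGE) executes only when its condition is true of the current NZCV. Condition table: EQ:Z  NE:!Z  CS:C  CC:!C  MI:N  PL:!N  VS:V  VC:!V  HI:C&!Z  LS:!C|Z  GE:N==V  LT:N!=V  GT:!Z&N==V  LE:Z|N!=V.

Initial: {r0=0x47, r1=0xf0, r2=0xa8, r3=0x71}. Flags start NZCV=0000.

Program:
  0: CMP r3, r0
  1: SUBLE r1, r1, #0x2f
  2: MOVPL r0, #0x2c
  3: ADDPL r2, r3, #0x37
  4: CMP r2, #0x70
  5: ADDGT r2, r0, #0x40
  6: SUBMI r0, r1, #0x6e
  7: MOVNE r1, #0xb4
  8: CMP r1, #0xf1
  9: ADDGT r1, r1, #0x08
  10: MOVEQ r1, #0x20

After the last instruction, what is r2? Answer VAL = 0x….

VAL = 0xa8

0: ✓ CMP  NZCV=0010
1: · SUBLE
2: ✓ MOVPL  r0←0x2c
3: ✓ ADDPL  r2←0xa8
4: ✓ CMP  NZCV=0011
5: · ADDGT
6: · SUBMI
7: ✓ MOVNE  r1←0xb4
8: ✓ CMP  NZCV=1000
9: · ADDGT
10: · MOVEQ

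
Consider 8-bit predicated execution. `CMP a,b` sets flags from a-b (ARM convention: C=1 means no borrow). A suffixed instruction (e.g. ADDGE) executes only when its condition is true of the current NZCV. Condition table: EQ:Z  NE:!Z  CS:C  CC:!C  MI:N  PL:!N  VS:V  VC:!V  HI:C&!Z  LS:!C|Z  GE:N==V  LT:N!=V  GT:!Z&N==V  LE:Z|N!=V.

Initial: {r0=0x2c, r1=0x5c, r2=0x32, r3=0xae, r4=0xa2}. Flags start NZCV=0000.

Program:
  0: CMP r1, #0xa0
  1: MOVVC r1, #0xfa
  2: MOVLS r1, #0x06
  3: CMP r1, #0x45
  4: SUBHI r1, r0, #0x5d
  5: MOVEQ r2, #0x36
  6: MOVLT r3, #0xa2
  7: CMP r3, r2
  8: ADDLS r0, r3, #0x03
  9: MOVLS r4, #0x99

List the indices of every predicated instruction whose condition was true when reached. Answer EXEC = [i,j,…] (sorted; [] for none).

0: ✓ CMP  NZCV=1001
1: · MOVVC
2: ✓ MOVLS  r1←0x06
3: ✓ CMP  NZCV=1000
4: · SUBHI
5: · MOVEQ
6: ✓ MOVLT  r3←0xa2
7: ✓ CMP  NZCV=0011
8: · ADDLS
9: · MOVLS

EXEC = [2,6]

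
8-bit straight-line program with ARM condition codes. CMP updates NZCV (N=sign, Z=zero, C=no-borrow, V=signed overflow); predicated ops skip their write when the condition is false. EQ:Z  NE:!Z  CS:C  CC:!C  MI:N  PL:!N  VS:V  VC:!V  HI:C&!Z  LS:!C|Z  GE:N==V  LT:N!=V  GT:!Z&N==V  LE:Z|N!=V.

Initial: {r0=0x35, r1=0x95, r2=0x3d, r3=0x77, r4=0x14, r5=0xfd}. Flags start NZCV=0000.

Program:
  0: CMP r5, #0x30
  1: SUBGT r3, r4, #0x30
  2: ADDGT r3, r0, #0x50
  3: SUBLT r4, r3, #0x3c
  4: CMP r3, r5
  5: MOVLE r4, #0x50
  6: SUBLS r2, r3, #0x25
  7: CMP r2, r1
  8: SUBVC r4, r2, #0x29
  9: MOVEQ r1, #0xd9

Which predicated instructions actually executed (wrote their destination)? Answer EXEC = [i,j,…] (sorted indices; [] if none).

0: ✓ CMP  NZCV=1010
1: · SUBGT
2: · ADDGT
3: ✓ SUBLT  r4←0x3b
4: ✓ CMP  NZCV=0000
5: · MOVLE
6: ✓ SUBLS  r2←0x52
7: ✓ CMP  NZCV=1001
8: · SUBVC
9: · MOVEQ

EXEC = [3,6]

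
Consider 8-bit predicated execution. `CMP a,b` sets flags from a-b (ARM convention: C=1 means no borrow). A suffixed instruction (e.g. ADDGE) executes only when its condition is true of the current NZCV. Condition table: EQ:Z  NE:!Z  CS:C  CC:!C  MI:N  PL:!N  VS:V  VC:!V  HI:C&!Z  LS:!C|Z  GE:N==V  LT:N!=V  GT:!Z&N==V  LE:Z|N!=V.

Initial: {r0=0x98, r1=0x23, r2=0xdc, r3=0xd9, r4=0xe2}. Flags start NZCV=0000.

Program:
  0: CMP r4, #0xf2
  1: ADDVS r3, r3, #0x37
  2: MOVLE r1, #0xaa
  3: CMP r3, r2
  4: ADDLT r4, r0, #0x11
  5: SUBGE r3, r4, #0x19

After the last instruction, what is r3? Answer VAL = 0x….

VAL = 0xd9

0: ✓ CMP  NZCV=1000
1: · ADDVS
2: ✓ MOVLE  r1←0xaa
3: ✓ CMP  NZCV=1000
4: ✓ ADDLT  r4←0xa9
5: · SUBGE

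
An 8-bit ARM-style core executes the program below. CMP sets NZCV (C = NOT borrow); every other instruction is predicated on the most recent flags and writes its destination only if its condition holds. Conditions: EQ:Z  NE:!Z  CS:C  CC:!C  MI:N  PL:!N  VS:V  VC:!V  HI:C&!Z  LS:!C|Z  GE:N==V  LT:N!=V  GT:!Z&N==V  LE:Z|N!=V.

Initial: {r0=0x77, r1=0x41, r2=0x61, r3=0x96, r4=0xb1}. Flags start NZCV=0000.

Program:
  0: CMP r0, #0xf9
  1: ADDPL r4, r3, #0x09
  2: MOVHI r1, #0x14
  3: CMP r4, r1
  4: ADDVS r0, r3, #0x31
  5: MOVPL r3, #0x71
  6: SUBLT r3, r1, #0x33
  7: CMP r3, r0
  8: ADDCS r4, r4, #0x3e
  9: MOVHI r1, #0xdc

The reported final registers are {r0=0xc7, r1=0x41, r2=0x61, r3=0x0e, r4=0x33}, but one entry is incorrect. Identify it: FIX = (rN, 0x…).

FIX = (r4, 0x9f)

0: ✓ CMP  NZCV=0000
1: ✓ ADDPL  r4←0x9f
2: · MOVHI
3: ✓ CMP  NZCV=0011
4: ✓ ADDVS  r0←0xc7
5: ✓ MOVPL  r3←0x71
6: ✓ SUBLT  r3←0x0e
7: ✓ CMP  NZCV=0000
8: · ADDCS
9: · MOVHI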